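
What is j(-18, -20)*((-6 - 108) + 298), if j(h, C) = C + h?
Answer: -6992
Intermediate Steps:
j(-18, -20)*((-6 - 108) + 298) = (-20 - 18)*((-6 - 108) + 298) = -38*(-114 + 298) = -38*184 = -6992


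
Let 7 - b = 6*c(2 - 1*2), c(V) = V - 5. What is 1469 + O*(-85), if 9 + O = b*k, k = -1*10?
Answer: 33684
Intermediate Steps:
c(V) = -5 + V
b = 37 (b = 7 - 6*(-5 + (2 - 1*2)) = 7 - 6*(-5 + (2 - 2)) = 7 - 6*(-5 + 0) = 7 - 6*(-5) = 7 - 1*(-30) = 7 + 30 = 37)
k = -10
O = -379 (O = -9 + 37*(-10) = -9 - 370 = -379)
1469 + O*(-85) = 1469 - 379*(-85) = 1469 + 32215 = 33684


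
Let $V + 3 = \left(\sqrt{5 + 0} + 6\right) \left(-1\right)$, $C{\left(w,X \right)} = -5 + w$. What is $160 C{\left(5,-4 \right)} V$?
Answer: $0$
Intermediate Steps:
$V = -9 - \sqrt{5}$ ($V = -3 + \left(\sqrt{5 + 0} + 6\right) \left(-1\right) = -3 + \left(\sqrt{5} + 6\right) \left(-1\right) = -3 + \left(6 + \sqrt{5}\right) \left(-1\right) = -3 - \left(6 + \sqrt{5}\right) = -9 - \sqrt{5} \approx -11.236$)
$160 C{\left(5,-4 \right)} V = 160 \left(-5 + 5\right) \left(-9 - \sqrt{5}\right) = 160 \cdot 0 \left(-9 - \sqrt{5}\right) = 0 \left(-9 - \sqrt{5}\right) = 0$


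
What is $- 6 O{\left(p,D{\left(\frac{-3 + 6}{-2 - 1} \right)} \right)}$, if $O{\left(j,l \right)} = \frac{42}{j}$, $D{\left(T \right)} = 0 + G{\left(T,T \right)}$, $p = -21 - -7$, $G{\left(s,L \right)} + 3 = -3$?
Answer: $18$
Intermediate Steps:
$G{\left(s,L \right)} = -6$ ($G{\left(s,L \right)} = -3 - 3 = -6$)
$p = -14$ ($p = -21 + 7 = -14$)
$D{\left(T \right)} = -6$ ($D{\left(T \right)} = 0 - 6 = -6$)
$- 6 O{\left(p,D{\left(\frac{-3 + 6}{-2 - 1} \right)} \right)} = - 6 \frac{42}{-14} = - 6 \cdot 42 \left(- \frac{1}{14}\right) = \left(-6\right) \left(-3\right) = 18$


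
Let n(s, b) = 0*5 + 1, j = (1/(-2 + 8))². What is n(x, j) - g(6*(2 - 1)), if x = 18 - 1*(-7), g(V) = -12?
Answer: 13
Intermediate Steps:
j = 1/36 (j = (1/6)² = (⅙)² = 1/36 ≈ 0.027778)
x = 25 (x = 18 + 7 = 25)
n(s, b) = 1 (n(s, b) = 0 + 1 = 1)
n(x, j) - g(6*(2 - 1)) = 1 - 1*(-12) = 1 + 12 = 13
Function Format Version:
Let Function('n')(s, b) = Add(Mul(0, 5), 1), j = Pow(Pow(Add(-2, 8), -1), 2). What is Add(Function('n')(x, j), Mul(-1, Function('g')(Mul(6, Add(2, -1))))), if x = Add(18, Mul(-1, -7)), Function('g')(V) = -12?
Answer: 13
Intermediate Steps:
j = Rational(1, 36) (j = Pow(Pow(6, -1), 2) = Pow(Rational(1, 6), 2) = Rational(1, 36) ≈ 0.027778)
x = 25 (x = Add(18, 7) = 25)
Function('n')(s, b) = 1 (Function('n')(s, b) = Add(0, 1) = 1)
Add(Function('n')(x, j), Mul(-1, Function('g')(Mul(6, Add(2, -1))))) = Add(1, Mul(-1, -12)) = Add(1, 12) = 13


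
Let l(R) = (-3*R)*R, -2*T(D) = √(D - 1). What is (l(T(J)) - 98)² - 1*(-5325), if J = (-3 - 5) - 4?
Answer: 209809/16 ≈ 13113.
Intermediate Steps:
J = -12 (J = -8 - 4 = -12)
T(D) = -√(-1 + D)/2 (T(D) = -√(D - 1)/2 = -√(-1 + D)/2)
l(R) = -3*R²
(l(T(J)) - 98)² - 1*(-5325) = (-3*(-√(-1 - 12)/2)² - 98)² - 1*(-5325) = (-3*(-I*√13/2)² - 98)² + 5325 = (-3*(-13/4) - 98)² + 5325 = (39/4 - 98)² + 5325 = (-353/4)² + 5325 = 124609/16 + 5325 = 209809/16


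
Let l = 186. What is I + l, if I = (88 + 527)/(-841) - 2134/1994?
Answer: 154446220/838477 ≈ 184.20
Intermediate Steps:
I = -1510502/838477 (I = 615*(-1/841) - 2134*1/1994 = -615/841 - 1067/997 = -1510502/838477 ≈ -1.8015)
I + l = -1510502/838477 + 186 = 154446220/838477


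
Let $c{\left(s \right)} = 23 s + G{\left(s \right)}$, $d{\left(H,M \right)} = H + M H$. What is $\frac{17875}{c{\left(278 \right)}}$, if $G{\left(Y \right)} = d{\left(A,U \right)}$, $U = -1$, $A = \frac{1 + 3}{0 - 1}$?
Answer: $\frac{17875}{6394} \approx 2.7956$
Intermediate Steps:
$A = -4$ ($A = \frac{4}{-1} = 4 \left(-1\right) = -4$)
$d{\left(H,M \right)} = H + H M$
$G{\left(Y \right)} = 0$ ($G{\left(Y \right)} = - 4 \left(1 - 1\right) = \left(-4\right) 0 = 0$)
$c{\left(s \right)} = 23 s$ ($c{\left(s \right)} = 23 s + 0 = 23 s$)
$\frac{17875}{c{\left(278 \right)}} = \frac{17875}{23 \cdot 278} = \frac{17875}{6394}$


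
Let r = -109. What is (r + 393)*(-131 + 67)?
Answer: -18176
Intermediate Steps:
(r + 393)*(-131 + 67) = (-109 + 393)*(-131 + 67) = 284*(-64) = -18176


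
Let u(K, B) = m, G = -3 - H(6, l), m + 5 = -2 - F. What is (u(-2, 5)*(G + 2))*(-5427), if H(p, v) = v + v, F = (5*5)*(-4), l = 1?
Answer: 1514133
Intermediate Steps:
F = -100 (F = 25*(-4) = -100)
H(p, v) = 2*v
m = 93 (m = -5 + (-2 - 1*(-100)) = -5 + (-2 + 100) = -5 + 98 = 93)
G = -5 (G = -3 - 2 = -5)
u(K, B) = 93
(u(-2, 5)*(G + 2))*(-5427) = (93*(-5 + 2))*(-5427) = (93*(-3))*(-5427) = -279*(-5427) = 1514133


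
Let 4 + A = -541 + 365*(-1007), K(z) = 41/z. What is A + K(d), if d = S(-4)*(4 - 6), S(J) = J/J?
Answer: -736241/2 ≈ -3.6812e+5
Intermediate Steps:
S(J) = 1
d = -2 (d = 1*(4 - 6) = 1*(-2) = -2)
A = -368100 (A = -4 + (-541 + 365*(-1007)) = -4 + (-541 - 367555) = -4 - 368096 = -368100)
A + K(d) = -368100 + 41/(-2) = -368100 + 41*(-1/2) = -368100 - 41/2 = -736241/2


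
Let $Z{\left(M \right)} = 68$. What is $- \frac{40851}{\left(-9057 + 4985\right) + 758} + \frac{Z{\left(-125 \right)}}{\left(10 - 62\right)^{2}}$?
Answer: $\frac{13835807}{1120132} \approx 12.352$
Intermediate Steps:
$- \frac{40851}{\left(-9057 + 4985\right) + 758} + \frac{Z{\left(-125 \right)}}{\left(10 - 62\right)^{2}} = - \frac{40851}{\left(-9057 + 4985\right) + 758} + \frac{68}{\left(10 - 62\right)^{2}} = - \frac{40851}{-4072 + 758} + \frac{68}{\left(10 - 62\right)^{2}} = - \frac{40851}{-3314} + \frac{68}{\left(-52\right)^{2}} = \left(-40851\right) \left(- \frac{1}{3314}\right) + \frac{68}{2704} = \frac{40851}{3314} + 68 \cdot \frac{1}{2704} = \frac{40851}{3314} + \frac{17}{676} = \frac{13835807}{1120132}$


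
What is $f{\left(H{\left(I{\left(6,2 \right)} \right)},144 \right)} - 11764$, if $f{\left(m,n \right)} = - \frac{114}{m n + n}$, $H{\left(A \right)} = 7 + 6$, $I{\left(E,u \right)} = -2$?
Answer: $- \frac{3952723}{336} \approx -11764.0$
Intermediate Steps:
$H{\left(A \right)} = 13$
$f{\left(m,n \right)} = - \frac{114}{n + m n}$
$f{\left(H{\left(I{\left(6,2 \right)} \right)},144 \right)} - 11764 = - \frac{114}{144 \left(1 + 13\right)} - 11764 = \left(-114\right) \frac{1}{144} \cdot \frac{1}{14} - 11764 = - \frac{19}{336} - 11764 = - \frac{3952723}{336}$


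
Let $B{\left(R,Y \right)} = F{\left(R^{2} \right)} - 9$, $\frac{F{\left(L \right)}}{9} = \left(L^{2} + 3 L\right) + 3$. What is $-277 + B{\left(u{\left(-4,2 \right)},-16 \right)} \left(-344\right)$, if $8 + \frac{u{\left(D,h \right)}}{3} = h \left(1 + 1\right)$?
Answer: $-65542597$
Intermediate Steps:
$F{\left(L \right)} = 27 + 9 L^{2} + 27 L$ ($F{\left(L \right)} = 9 \left(\left(L^{2} + 3 L\right) + 3\right) = 9 \left(3 + L^{2} + 3 L\right) = 27 + 9 L^{2} + 27 L$)
$u{\left(D,h \right)} = -24 + 6 h$ ($u{\left(D,h \right)} = -24 + 3 h \left(1 + 1\right) = -24 + 3 h 2 = -24 + 3 \cdot 2 h = -24 + 6 h$)
$B{\left(R,Y \right)} = 18 + 9 R^{4} + 27 R^{2}$ ($B{\left(R,Y \right)} = \left(27 + 9 \left(R^{2}\right)^{2} + 27 R^{2}\right) - 9 = \left(27 + 9 R^{4} + 27 R^{2}\right) - 9 = 18 + 9 R^{4} + 27 R^{2}$)
$-277 + B{\left(u{\left(-4,2 \right)},-16 \right)} \left(-344\right) = -277 + \left(18 + 9 \left(-24 + 6 \cdot 2\right)^{4} + 27 \left(-24 + 6 \cdot 2\right)^{2}\right) \left(-344\right) = -277 + \left(18 + 9 \left(-24 + 12\right)^{4} + 27 \left(-24 + 12\right)^{2}\right) \left(-344\right) = -277 + \left(18 + 9 \left(-12\right)^{4} + 27 \left(-12\right)^{2}\right) \left(-344\right) = -277 + \left(18 + 9 \cdot 20736 + 27 \cdot 144\right) \left(-344\right) = -277 + \left(18 + 186624 + 3888\right) \left(-344\right) = -277 + 190530 \left(-344\right) = -277 - 65542320 = -65542597$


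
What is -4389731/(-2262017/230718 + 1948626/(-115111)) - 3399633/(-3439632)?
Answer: 133668647211008502283377/814007409254831120 ≈ 1.6421e+5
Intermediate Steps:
-4389731/(-2262017/230718 + 1948626/(-115111)) - 3399633/(-3439632) = -4389731/(-2262017*1/230718 + 1948626*(-1/115111)) - 3399633*(-1/3439632) = -4389731/(-2262017/230718 - 1948626/115111) + 1133211/1146544 = -4389731/(-709966132355/26558179698) + 1133211/1146544 = -4389731*(-26558179698/709966132355) + 1133211/1146544 = 116583264723881238/709966132355 + 1133211/1146544 = 133668647211008502283377/814007409254831120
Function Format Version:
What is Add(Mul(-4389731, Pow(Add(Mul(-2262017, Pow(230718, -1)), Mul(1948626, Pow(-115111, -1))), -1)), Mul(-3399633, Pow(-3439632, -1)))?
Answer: Rational(133668647211008502283377, 814007409254831120) ≈ 1.6421e+5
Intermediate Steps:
Add(Mul(-4389731, Pow(Add(Mul(-2262017, Pow(230718, -1)), Mul(1948626, Pow(-115111, -1))), -1)), Mul(-3399633, Pow(-3439632, -1))) = Add(Mul(-4389731, Pow(Add(Mul(-2262017, Rational(1, 230718)), Mul(1948626, Rational(-1, 115111))), -1)), Mul(-3399633, Rational(-1, 3439632))) = Add(Mul(-4389731, Pow(Add(Rational(-2262017, 230718), Rational(-1948626, 115111)), -1)), Rational(1133211, 1146544)) = Add(Mul(-4389731, Pow(Rational(-709966132355, 26558179698), -1)), Rational(1133211, 1146544)) = Add(Mul(-4389731, Rational(-26558179698, 709966132355)), Rational(1133211, 1146544)) = Add(Rational(116583264723881238, 709966132355), Rational(1133211, 1146544)) = Rational(133668647211008502283377, 814007409254831120)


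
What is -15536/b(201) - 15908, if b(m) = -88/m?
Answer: 215354/11 ≈ 19578.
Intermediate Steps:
-15536/b(201) - 15908 = -15536/((-88/201)) - 15908 = -15536/((-88*1/201)) - 15908 = -15536/(-88/201) - 15908 = -15536*(-201/88) - 15908 = 390342/11 - 15908 = 215354/11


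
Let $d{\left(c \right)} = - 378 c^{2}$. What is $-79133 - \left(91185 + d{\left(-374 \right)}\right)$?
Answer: $52702810$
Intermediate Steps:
$-79133 - \left(91185 + d{\left(-374 \right)}\right) = -79133 - \left(91185 - 378 \left(-374\right)^{2}\right) = -79133 - \left(91185 - 52873128\right) = -79133 - -52781943 = -79133 + 52781943 = 52702810$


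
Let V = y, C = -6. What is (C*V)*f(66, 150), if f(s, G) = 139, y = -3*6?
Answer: 15012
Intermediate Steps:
y = -18
V = -18
(C*V)*f(66, 150) = -6*(-18)*139 = 108*139 = 15012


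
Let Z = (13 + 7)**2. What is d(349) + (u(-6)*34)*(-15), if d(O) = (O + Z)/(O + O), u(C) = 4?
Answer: -1423171/698 ≈ -2038.9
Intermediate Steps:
Z = 400 (Z = 20**2 = 400)
d(O) = (400 + O)/(2*O) (d(O) = (O + 400)/(O + O) = (400 + O)/((2*O)) = (400 + O)*(1/(2*O)) = (400 + O)/(2*O))
d(349) + (u(-6)*34)*(-15) = (1/2)*(400 + 349)/349 + (4*34)*(-15) = (1/2)*(1/349)*749 + 136*(-15) = 749/698 - 2040 = -1423171/698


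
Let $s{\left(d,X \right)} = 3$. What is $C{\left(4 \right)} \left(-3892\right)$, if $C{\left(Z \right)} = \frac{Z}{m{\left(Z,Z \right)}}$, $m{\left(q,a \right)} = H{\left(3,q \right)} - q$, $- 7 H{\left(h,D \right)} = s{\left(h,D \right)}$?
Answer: $\frac{108976}{31} \approx 3515.4$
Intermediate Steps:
$H{\left(h,D \right)} = - \frac{3}{7}$ ($H{\left(h,D \right)} = \left(- \frac{1}{7}\right) 3 = - \frac{3}{7}$)
$m{\left(q,a \right)} = - \frac{3}{7} - q$
$C{\left(Z \right)} = \frac{Z}{- \frac{3}{7} - Z}$
$C{\left(4 \right)} \left(-3892\right) = \left(-7\right) 4 \frac{1}{3 + 7 \cdot 4} \left(-3892\right) = \left(-7\right) 4 \frac{1}{3 + 28} \left(-3892\right) = \left(-7\right) 4 \cdot \frac{1}{31} \left(-3892\right) = \left(- \frac{28}{31}\right) \left(-3892\right) = \frac{108976}{31}$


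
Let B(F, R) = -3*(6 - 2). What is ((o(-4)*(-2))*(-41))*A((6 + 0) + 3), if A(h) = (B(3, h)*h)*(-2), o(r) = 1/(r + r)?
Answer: -2214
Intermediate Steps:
o(r) = 1/(2*r)
B(F, R) = -12 (B(F, R) = -3*4 = -12)
A(h) = 24*h (A(h) = -12*h*(-2) = 24*h)
((o(-4)*(-2))*(-41))*A((6 + 0) + 3) = ((((½)/(-4))*(-2))*(-41))*(24*((6 + 0) + 3)) = ((((½)*(-¼))*(-2))*(-41))*(24*(6 + 3)) = (-⅛*(-2)*(-41))*(24*9) = ((¼)*(-41))*216 = -41/4*216 = -2214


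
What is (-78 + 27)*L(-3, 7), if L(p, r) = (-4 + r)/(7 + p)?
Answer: -153/4 ≈ -38.250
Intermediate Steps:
L(p, r) = (-4 + r)/(7 + p)
(-78 + 27)*L(-3, 7) = (-78 + 27)*((-4 + 7)/(7 - 3)) = -51*3/4 = -51*¾ = -153/4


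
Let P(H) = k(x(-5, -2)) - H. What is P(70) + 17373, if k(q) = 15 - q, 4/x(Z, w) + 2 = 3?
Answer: 17314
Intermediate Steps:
x(Z, w) = 4 (x(Z, w) = 4/(-2 + 3) = 4/1 = 4*1 = 4)
P(H) = 11 - H (P(H) = (15 - 1*4) - H = (15 - 4) - H = 11 - H)
P(70) + 17373 = (11 - 1*70) + 17373 = (11 - 70) + 17373 = -59 + 17373 = 17314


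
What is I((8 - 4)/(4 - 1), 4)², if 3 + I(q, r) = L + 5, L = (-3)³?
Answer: 625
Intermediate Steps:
L = -27
I(q, r) = -25 (I(q, r) = -3 + (-27 + 5) = -3 - 22 = -25)
I((8 - 4)/(4 - 1), 4)² = (-25)² = 625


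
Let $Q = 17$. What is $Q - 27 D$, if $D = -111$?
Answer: $3014$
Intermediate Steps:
$Q - 27 D = 17 - -2997 = 17 + 2997 = 3014$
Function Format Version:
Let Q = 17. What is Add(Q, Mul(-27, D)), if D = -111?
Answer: 3014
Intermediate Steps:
Add(Q, Mul(-27, D)) = Add(17, Mul(-27, -111)) = Add(17, 2997) = 3014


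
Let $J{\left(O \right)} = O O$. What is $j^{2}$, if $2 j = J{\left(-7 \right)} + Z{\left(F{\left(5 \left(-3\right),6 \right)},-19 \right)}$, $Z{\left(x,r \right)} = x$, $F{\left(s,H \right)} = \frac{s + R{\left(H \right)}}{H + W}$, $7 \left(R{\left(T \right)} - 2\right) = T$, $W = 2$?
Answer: $\frac{7070281}{12544} \approx 563.64$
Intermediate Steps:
$R{\left(T \right)} = 2 + \frac{T}{7}$
$F{\left(s,H \right)} = \frac{2 + s + \frac{H}{7}}{2 + H}$ ($F{\left(s,H \right)} = \frac{s + \left(2 + \frac{H}{7}\right)}{H + 2} = \frac{2 + s + \frac{H}{7}}{2 + H}$)
$J{\left(O \right)} = O^{2}$
$j = \frac{2659}{112}$ ($j = \frac{\left(-7\right)^{2} + \frac{2 + 5 \left(-3\right) + \frac{1}{7} \cdot 6}{2 + 6}}{2} = \frac{49 + \frac{2 - 15 + \frac{6}{7}}{8}}{2} = \frac{49 + \frac{1}{8} \left(- \frac{85}{7}\right)}{2} = \frac{49 - \frac{85}{56}}{2} = \frac{1}{2} \cdot \frac{2659}{56} = \frac{2659}{112} \approx 23.741$)
$j^{2} = \left(\frac{2659}{112}\right)^{2} = \frac{7070281}{12544}$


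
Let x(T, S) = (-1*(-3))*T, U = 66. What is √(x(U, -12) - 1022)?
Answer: 2*I*√206 ≈ 28.705*I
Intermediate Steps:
x(T, S) = 3*T
√(x(U, -12) - 1022) = √(3*66 - 1022) = √(198 - 1022) = √(-824) = 2*I*√206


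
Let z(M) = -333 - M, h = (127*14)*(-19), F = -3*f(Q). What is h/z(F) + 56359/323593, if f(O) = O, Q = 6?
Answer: 1564195973/14561685 ≈ 107.42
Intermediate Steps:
F = -18 (F = -3*6 = -18)
h = -33782 (h = 1778*(-19) = -33782)
h/z(F) + 56359/323593 = -33782/(-333 - 1*(-18)) + 56359/323593 = -33782/(-333 + 18) + 56359*(1/323593) = -33782/(-315) + 56359/323593 = -33782*(-1/315) + 56359/323593 = 4826/45 + 56359/323593 = 1564195973/14561685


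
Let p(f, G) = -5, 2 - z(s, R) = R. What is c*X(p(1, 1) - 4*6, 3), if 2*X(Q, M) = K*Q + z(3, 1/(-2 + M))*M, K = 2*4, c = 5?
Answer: -1145/2 ≈ -572.50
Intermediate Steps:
z(s, R) = 2 - R
K = 8
X(Q, M) = 4*Q + M*(2 - 1/(-2 + M))/2 (X(Q, M) = (8*Q + (2 - 1/(-2 + M))*M)/2 = (8*Q + M*(2 - 1/(-2 + M)))/2 = 4*Q + M*(2 - 1/(-2 + M))/2)
c*X(p(1, 1) - 4*6, 3) = 5*((3*(-5 + 2*3) + 8*(-5 - 4*6)*(-2 + 3))/(2*(-2 + 3))) = 5*((½)*(3*(-5 + 6) + 8*(-5 - 24)*1)/1) = 5*((½)*1*(3*1 + 8*(-29)*1)) = 5*((½)*1*(3 - 232)) = 5*((½)*1*(-229)) = 5*(-229/2) = -1145/2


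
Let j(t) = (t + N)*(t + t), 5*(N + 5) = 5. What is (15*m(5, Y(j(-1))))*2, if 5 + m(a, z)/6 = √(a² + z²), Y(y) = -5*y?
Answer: -900 + 900*√101 ≈ 8144.9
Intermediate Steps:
N = -4 (N = -5 + (⅕)*5 = -5 + 1 = -4)
j(t) = 2*t*(-4 + t) (j(t) = (t - 4)*(t + t) = (-4 + t)*(2*t) = 2*t*(-4 + t))
m(a, z) = -30 + 6*√(a² + z²)
(15*m(5, Y(j(-1))))*2 = (15*(-30 + 6*√(5² + (-10*(-1)*(-4 - 1))²)))*2 = (15*(-30 + 6*√(25 + (-10*(-1)*(-5))²)))*2 = (15*(-30 + 6*√(25 + (-5*10)²)))*2 = (15*(-30 + 6*√(25 + (-50)²)))*2 = (15*(-30 + 6*√(25 + 2500)))*2 = (15*(-30 + 6*√2525))*2 = (15*(-30 + 6*(5*√101)))*2 = (15*(-30 + 30*√101))*2 = (-450 + 450*√101)*2 = -900 + 900*√101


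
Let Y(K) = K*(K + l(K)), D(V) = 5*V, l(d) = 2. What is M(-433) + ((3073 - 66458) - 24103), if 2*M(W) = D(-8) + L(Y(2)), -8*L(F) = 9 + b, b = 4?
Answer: -1400141/16 ≈ -87509.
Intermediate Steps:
Y(K) = K*(2 + K) (Y(K) = K*(K + 2) = K*(2 + K))
L(F) = -13/8 (L(F) = -(9 + 4)/8 = -⅛*13 = -13/8)
M(W) = -333/16 (M(W) = (5*(-8) - 13/8)/2 = (-40 - 13/8)/2 = (½)*(-333/8) = -333/16)
M(-433) + ((3073 - 66458) - 24103) = -333/16 + ((3073 - 66458) - 24103) = -333/16 + (-63385 - 24103) = -333/16 - 87488 = -1400141/16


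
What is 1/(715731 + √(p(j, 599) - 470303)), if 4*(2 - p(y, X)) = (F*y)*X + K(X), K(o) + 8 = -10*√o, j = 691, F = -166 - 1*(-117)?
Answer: 1/(715731 + √(18400345/4 + 5*√599/2)) ≈ 1.3930e-6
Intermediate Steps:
F = -49 (F = -166 + 117 = -49)
K(o) = -8 - 10*√o
p(y, X) = 4 + 5*√X/2 + 49*X*y/4 (p(y, X) = 2 - ((-49*y)*X + (-8 - 10*√X))/4 = 2 - (-49*X*y + (-8 - 10*√X))/4 = 2 - (-8 - 10*√X - 49*X*y)/4 = 2 + (2 + 5*√X/2 + 49*X*y/4) = 4 + 5*√X/2 + 49*X*y/4)
1/(715731 + √(p(j, 599) - 470303)) = 1/(715731 + √((4 + 5*√599/2 + (49/4)*599*691) - 470303)) = 1/(715731 + √((4 + 5*√599/2 + 20281541/4) - 470303)) = 1/(715731 + √((20281557/4 + 5*√599/2) - 470303)) = 1/(715731 + √(18400345/4 + 5*√599/2))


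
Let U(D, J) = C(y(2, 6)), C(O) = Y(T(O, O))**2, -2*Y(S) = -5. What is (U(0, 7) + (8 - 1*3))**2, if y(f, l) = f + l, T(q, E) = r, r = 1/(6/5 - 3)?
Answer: 2025/16 ≈ 126.56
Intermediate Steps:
r = -5/9 (r = 1/(6*(1/5) - 3) = 1/(6/5 - 3) = 1/(-9/5) = -5/9 ≈ -0.55556)
T(q, E) = -5/9
Y(S) = 5/2 (Y(S) = -1/2*(-5) = 5/2)
C(O) = 25/4 (C(O) = (5/2)**2 = 25/4)
U(D, J) = 25/4
(U(0, 7) + (8 - 1*3))**2 = (25/4 + (8 - 1*3))**2 = (25/4 + (8 - 3))**2 = (25/4 + 5)**2 = (45/4)**2 = 2025/16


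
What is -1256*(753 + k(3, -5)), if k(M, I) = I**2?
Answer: -977168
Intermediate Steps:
-1256*(753 + k(3, -5)) = -1256*(753 + (-5)**2) = -1256*(753 + 25) = -1256*778 = -977168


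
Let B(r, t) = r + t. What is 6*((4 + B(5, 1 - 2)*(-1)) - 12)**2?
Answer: 864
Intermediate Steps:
6*((4 + B(5, 1 - 2)*(-1)) - 12)**2 = 6*((4 + (5 + (1 - 2))*(-1)) - 12)**2 = 6*((4 + (5 - 1)*(-1)) - 12)**2 = 6*((4 + 4*(-1)) - 12)**2 = 6*((4 - 4) - 12)**2 = 6*(0 - 12)**2 = 6*(-12)**2 = 6*144 = 864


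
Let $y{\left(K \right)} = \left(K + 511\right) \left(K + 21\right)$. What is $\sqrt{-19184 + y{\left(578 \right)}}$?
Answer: $\sqrt{633127} \approx 795.69$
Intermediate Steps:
$y{\left(K \right)} = \left(21 + K\right) \left(511 + K\right)$ ($y{\left(K \right)} = \left(511 + K\right) \left(21 + K\right) = \left(21 + K\right) \left(511 + K\right)$)
$\sqrt{-19184 + y{\left(578 \right)}} = \sqrt{-19184 + \left(10731 + 578^{2} + 532 \cdot 578\right)} = \sqrt{-19184 + \left(10731 + 334084 + 307496\right)} = \sqrt{-19184 + 652311} = \sqrt{633127}$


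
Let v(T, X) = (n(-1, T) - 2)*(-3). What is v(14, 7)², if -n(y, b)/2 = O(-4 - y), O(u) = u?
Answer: 144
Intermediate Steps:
n(y, b) = 8 + 2*y (n(y, b) = -2*(-4 - y) = 8 + 2*y)
v(T, X) = -12 (v(T, X) = ((8 + 2*(-1)) - 2)*(-3) = ((8 - 2) - 2)*(-3) = (6 - 2)*(-3) = 4*(-3) = -12)
v(14, 7)² = (-12)² = 144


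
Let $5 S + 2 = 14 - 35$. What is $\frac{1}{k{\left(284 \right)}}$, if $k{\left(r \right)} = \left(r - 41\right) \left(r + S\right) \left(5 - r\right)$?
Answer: $- \frac{5}{94712409} \approx -5.2791 \cdot 10^{-8}$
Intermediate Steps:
$S = - \frac{23}{5}$ ($S = - \frac{2}{5} + \frac{14 - 35}{5} = - \frac{2}{5} + \frac{1}{5} \left(-21\right) = - \frac{2}{5} - \frac{21}{5} = - \frac{23}{5} \approx -4.6$)
$k{\left(r \right)} = \left(-41 + r\right) \left(5 - r\right) \left(- \frac{23}{5} + r\right)$ ($k{\left(r \right)} = \left(r - 41\right) \left(r - \frac{23}{5}\right) \left(5 - r\right) = \left(-41 + r\right) \left(- \frac{23}{5} + r\right) \left(5 - r\right) = \left(-41 + r\right) \left(5 - r\right) \left(- \frac{23}{5} + r\right)$)
$\frac{1}{k{\left(284 \right)}} = \frac{1}{943 - 284^{3} - \frac{591572}{5} + \frac{253 \cdot 284^{2}}{5}} = \frac{1}{943 - 22906304 - \frac{591572}{5} + \frac{253}{5} \cdot 80656} = \frac{1}{943 - 22906304 - \frac{591572}{5} + \frac{20405968}{5}} = \frac{1}{- \frac{94712409}{5}} = - \frac{5}{94712409}$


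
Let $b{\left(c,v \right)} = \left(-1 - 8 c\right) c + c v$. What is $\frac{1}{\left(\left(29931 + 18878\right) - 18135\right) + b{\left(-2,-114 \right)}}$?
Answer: $\frac{1}{30872} \approx 3.2392 \cdot 10^{-5}$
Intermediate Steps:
$b{\left(c,v \right)} = c v + c \left(-1 - 8 c\right)$ ($b{\left(c,v \right)} = c \left(-1 - 8 c\right) + c v = c v + c \left(-1 - 8 c\right)$)
$\frac{1}{\left(\left(29931 + 18878\right) - 18135\right) + b{\left(-2,-114 \right)}} = \frac{1}{\left(\left(29931 + 18878\right) - 18135\right) - 2 \left(-1 - 114 - -16\right)} = \frac{1}{\left(48809 - 18135\right) - 2 \left(-1 - 114 + 16\right)} = \frac{1}{30674 - -198} = \frac{1}{30674 + 198} = \frac{1}{30872}$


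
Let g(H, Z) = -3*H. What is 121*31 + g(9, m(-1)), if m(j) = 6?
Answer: 3724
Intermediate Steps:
121*31 + g(9, m(-1)) = 121*31 - 3*9 = 3751 - 27 = 3724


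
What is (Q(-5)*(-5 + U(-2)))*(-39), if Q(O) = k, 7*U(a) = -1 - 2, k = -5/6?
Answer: -1235/7 ≈ -176.43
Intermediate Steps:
k = -⅚ (k = -5*⅙ = -⅚ ≈ -0.83333)
U(a) = -3/7 (U(a) = (-1 - 2)/7 = (⅐)*(-3) = -3/7)
Q(O) = -⅚
(Q(-5)*(-5 + U(-2)))*(-39) = -5*(-5 - 3/7)/6*(-39) = -⅚*(-38/7)*(-39) = (95/21)*(-39) = -1235/7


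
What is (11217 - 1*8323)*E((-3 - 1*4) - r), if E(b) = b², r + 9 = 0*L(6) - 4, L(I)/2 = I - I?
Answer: 104184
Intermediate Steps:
L(I) = 0 (L(I) = 2*(I - I) = 2*0 = 0)
r = -13 (r = -9 + (0*0 - 4) = -9 + (0 - 4) = -9 - 4 = -13)
(11217 - 1*8323)*E((-3 - 1*4) - r) = (11217 - 1*8323)*((-3 - 1*4) - 1*(-13))² = (11217 - 8323)*((-3 - 4) + 13)² = 2894*(-7 + 13)² = 2894*6² = 2894*36 = 104184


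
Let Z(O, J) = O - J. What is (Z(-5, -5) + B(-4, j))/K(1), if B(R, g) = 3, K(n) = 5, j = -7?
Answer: ⅗ ≈ 0.60000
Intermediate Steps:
(Z(-5, -5) + B(-4, j))/K(1) = ((-5 - 1*(-5)) + 3)/5 = ((-5 + 5) + 3)*(⅕) = (0 + 3)*(⅕) = 3*(⅕) = ⅗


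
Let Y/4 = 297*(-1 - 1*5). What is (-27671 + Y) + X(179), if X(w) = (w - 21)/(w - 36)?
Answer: -4976099/143 ≈ -34798.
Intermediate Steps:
Y = -7128 (Y = 4*(297*(-1 - 1*5)) = 4*(297*(-1 - 5)) = 4*(297*(-6)) = 4*(-1782) = -7128)
X(w) = (-21 + w)/(-36 + w)
(-27671 + Y) + X(179) = (-27671 - 7128) + (-21 + 179)/(-36 + 179) = -34799 + 158/143 = -4976099/143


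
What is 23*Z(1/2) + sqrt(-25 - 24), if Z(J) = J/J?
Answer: 23 + 7*I ≈ 23.0 + 7.0*I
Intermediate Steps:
Z(J) = 1
23*Z(1/2) + sqrt(-25 - 24) = 23*1 + sqrt(-25 - 24) = 23 + sqrt(-49) = 23 + 7*I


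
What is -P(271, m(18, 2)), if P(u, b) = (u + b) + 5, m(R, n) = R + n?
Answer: -296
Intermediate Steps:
P(u, b) = 5 + b + u (P(u, b) = (b + u) + 5 = 5 + b + u)
-P(271, m(18, 2)) = -(5 + (18 + 2) + 271) = -(5 + 20 + 271) = -1*296 = -296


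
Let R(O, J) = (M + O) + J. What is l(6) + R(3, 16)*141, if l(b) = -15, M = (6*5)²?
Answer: 129564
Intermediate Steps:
M = 900 (M = 30² = 900)
R(O, J) = 900 + J + O (R(O, J) = (900 + O) + J = 900 + J + O)
l(6) + R(3, 16)*141 = -15 + (900 + 16 + 3)*141 = -15 + 919*141 = -15 + 129579 = 129564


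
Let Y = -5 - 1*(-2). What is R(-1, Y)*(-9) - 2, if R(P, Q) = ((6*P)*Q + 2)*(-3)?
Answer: 538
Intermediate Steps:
Y = -3 (Y = -5 + 2 = -3)
R(P, Q) = -6 - 18*P*Q (R(P, Q) = (6*P*Q + 2)*(-3) = (2 + 6*P*Q)*(-3) = -6 - 18*P*Q)
R(-1, Y)*(-9) - 2 = (-6 - 18*(-1)*(-3))*(-9) - 2 = (-6 - 54)*(-9) - 2 = -60*(-9) - 2 = 540 - 2 = 538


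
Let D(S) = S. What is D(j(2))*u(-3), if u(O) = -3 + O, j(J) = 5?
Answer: -30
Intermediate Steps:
D(j(2))*u(-3) = 5*(-3 - 3) = 5*(-6) = -30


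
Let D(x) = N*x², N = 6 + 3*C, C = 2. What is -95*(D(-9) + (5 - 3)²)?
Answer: -92720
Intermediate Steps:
N = 12 (N = 6 + 3*2 = 6 + 6 = 12)
D(x) = 12*x²
-95*(D(-9) + (5 - 3)²) = -95*(12*(-9)² + (5 - 3)²) = -95*(12*81 + 2²) = -95*(972 + 4) = -95*976 = -92720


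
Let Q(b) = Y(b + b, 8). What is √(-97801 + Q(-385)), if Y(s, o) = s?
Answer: I*√98571 ≈ 313.96*I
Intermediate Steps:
Q(b) = 2*b (Q(b) = b + b = 2*b)
√(-97801 + Q(-385)) = √(-97801 + 2*(-385)) = √(-97801 - 770) = √(-98571) = I*√98571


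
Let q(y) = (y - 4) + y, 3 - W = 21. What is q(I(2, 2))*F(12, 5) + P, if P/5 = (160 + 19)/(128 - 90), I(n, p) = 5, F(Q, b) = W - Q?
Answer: -5945/38 ≈ -156.45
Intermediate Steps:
W = -18 (W = 3 - 1*21 = 3 - 21 = -18)
F(Q, b) = -18 - Q
q(y) = -4 + 2*y (q(y) = (-4 + y) + y = -4 + 2*y)
P = 895/38 (P = 5*((160 + 19)/(128 - 90)) = 5*(179/38) = 895/38 ≈ 23.553)
q(I(2, 2))*F(12, 5) + P = (-4 + 2*5)*(-18 - 1*12) + 895/38 = (-4 + 10)*(-18 - 12) + 895/38 = 6*(-30) + 895/38 = -180 + 895/38 = -5945/38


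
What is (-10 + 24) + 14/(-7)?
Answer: 12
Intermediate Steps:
(-10 + 24) + 14/(-7) = 14 - ⅐*14 = 14 - 2 = 12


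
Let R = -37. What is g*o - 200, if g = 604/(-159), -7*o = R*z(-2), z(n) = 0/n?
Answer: -200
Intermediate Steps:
z(n) = 0
o = 0 (o = -(-37)*0/7 = -⅐*0 = 0)
g = -604/159 (g = 604*(-1/159) = -604/159 ≈ -3.7987)
g*o - 200 = -604/159*0 - 200 = 0 - 200 = -200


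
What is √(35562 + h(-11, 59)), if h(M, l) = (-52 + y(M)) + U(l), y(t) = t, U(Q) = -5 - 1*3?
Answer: √35491 ≈ 188.39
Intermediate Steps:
U(Q) = -8 (U(Q) = -5 - 3 = -8)
h(M, l) = -60 + M (h(M, l) = (-52 + M) - 8 = -60 + M)
√(35562 + h(-11, 59)) = √(35562 + (-60 - 11)) = √(35562 - 71) = √35491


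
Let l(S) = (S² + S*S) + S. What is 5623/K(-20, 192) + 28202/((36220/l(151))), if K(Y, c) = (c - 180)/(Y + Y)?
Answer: 917163859/54330 ≈ 16881.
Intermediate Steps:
l(S) = S + 2*S² (l(S) = (S² + S²) + S = 2*S² + S = S + 2*S²)
K(Y, c) = (-180 + c)/(2*Y) (K(Y, c) = (-180 + c)/((2*Y)) = (-180 + c)*(1/(2*Y)) = (-180 + c)/(2*Y))
5623/K(-20, 192) + 28202/((36220/l(151))) = 5623/(((½)*(-180 + 192)/(-20))) + 28202/((36220/((151*(1 + 2*151))))) = 5623/(((½)*(-1/20)*12)) + 28202/((36220/((151*(1 + 302))))) = 5623/(-3/10) + 28202/((36220/((151*303)))) = 5623*(-10/3) + 28202/((36220/45753)) = -56230/3 + 28202/((36220*(1/45753))) = -56230/3 + 28202/(36220/45753) = -56230/3 + 28202*(45753/36220) = -56230/3 + 645163053/18110 = 917163859/54330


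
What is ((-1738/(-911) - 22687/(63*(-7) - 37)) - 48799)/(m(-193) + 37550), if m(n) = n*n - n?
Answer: -21228416321/32655866336 ≈ -0.65006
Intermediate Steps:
m(n) = n**2 - n
((-1738/(-911) - 22687/(63*(-7) - 37)) - 48799)/(m(-193) + 37550) = ((-1738/(-911) - 22687/(63*(-7) - 37)) - 48799)/(-193*(-1 - 193) + 37550) = ((-1738*(-1/911) - 22687/(-441 - 37)) - 48799)/(-193*(-194) + 37550) = ((1738/911 - 22687/(-478)) - 48799)/(37442 + 37550) = ((1738/911 - 22687*(-1/478)) - 48799)/74992 = ((1738/911 + 22687/478) - 48799)*(1/74992) = (21498621/435458 - 48799)*(1/74992) = -21228416321/435458*1/74992 = -21228416321/32655866336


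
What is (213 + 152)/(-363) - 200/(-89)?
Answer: 40115/32307 ≈ 1.2417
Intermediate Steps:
(213 + 152)/(-363) - 200/(-89) = 365*(-1/363) - 200*(-1/89) = -365/363 + 200/89 = 40115/32307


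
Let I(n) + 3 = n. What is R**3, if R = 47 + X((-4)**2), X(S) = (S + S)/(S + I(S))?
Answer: 2714704875/24389 ≈ 1.1131e+5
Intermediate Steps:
I(n) = -3 + n
X(S) = 2*S/(-3 + 2*S) (X(S) = (S + S)/(S + (-3 + S)) = (2*S)/(-3 + 2*S) = 2*S/(-3 + 2*S))
R = 1395/29 (R = 47 + 2*(-4)**2/(-3 + 2*(-4)**2) = 47 + 2*16/(-3 + 2*16) = 47 + 2*16/(-3 + 32) = 47 + 2*16/29 = 47 + 2*16*(1/29) = 47 + 32/29 = 1395/29 ≈ 48.103)
R**3 = (1395/29)**3 = 2714704875/24389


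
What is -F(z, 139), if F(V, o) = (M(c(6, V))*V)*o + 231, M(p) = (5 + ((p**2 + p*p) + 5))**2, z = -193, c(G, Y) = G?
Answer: 180384517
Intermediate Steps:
M(p) = (10 + 2*p**2)**2 (M(p) = (5 + ((p**2 + p**2) + 5))**2 = (5 + (2*p**2 + 5))**2 = (5 + (5 + 2*p**2))**2 = (10 + 2*p**2)**2)
F(V, o) = 231 + 6724*V*o (F(V, o) = ((4*(5 + 6**2)**2)*V)*o + 231 = ((4*(5 + 36)**2)*V)*o + 231 = ((4*41**2)*V)*o + 231 = ((4*1681)*V)*o + 231 = (6724*V)*o + 231 = 6724*V*o + 231 = 231 + 6724*V*o)
-F(z, 139) = -(231 + 6724*(-193)*139) = -(231 - 180384748) = -1*(-180384517) = 180384517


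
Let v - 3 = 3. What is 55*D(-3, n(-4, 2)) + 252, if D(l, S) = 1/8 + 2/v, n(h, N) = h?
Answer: 6653/24 ≈ 277.21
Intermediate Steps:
v = 6 (v = 3 + 3 = 6)
D(l, S) = 11/24 (D(l, S) = 1/8 + 2/6 = 1*(⅛) + 2*(⅙) = ⅛ + ⅓ = 11/24)
55*D(-3, n(-4, 2)) + 252 = 55*(11/24) + 252 = 605/24 + 252 = 6653/24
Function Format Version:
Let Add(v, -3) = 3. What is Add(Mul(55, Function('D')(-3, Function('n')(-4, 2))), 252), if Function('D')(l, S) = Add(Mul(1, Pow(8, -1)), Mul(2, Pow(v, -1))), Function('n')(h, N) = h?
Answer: Rational(6653, 24) ≈ 277.21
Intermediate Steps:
v = 6 (v = Add(3, 3) = 6)
Function('D')(l, S) = Rational(11, 24) (Function('D')(l, S) = Add(Mul(1, Pow(8, -1)), Mul(2, Pow(6, -1))) = Add(Mul(1, Rational(1, 8)), Mul(2, Rational(1, 6))) = Add(Rational(1, 8), Rational(1, 3)) = Rational(11, 24))
Add(Mul(55, Function('D')(-3, Function('n')(-4, 2))), 252) = Add(Mul(55, Rational(11, 24)), 252) = Add(Rational(605, 24), 252) = Rational(6653, 24)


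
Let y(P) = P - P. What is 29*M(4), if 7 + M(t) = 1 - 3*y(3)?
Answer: -174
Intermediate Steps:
y(P) = 0
M(t) = -6 (M(t) = -7 + (1 - 3*0) = -7 + (1 + 0) = -7 + 1 = -6)
29*M(4) = 29*(-6) = -174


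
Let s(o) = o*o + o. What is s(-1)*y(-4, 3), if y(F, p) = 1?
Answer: 0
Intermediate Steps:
s(o) = o + o² (s(o) = o² + o = o + o²)
s(-1)*y(-4, 3) = -(1 - 1)*1 = -1*0*1 = 0*1 = 0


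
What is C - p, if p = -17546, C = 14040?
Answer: 31586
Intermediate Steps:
C - p = 14040 - 1*(-17546) = 14040 + 17546 = 31586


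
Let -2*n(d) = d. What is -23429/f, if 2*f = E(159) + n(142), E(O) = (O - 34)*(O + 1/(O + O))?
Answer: -14900844/6297797 ≈ -2.3660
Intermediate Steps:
n(d) = -d/2
E(O) = (-34 + O)*(O + 1/(2*O))
f = 6297797/636 (f = ((1/2 + 159**2 - 34*159 - 17/159) - 1/2*142)/2 = ((1/2 + 25281 - 5406 - 17*1/159) - 71)/2 = ((1/2 + 25281 - 5406 - 17/159) - 71)/2 = (6320375/318 - 71)/2 = (1/2)*(6297797/318) = 6297797/636 ≈ 9902.2)
-23429/f = -23429/6297797/636 = -23429*636/6297797 = -14900844/6297797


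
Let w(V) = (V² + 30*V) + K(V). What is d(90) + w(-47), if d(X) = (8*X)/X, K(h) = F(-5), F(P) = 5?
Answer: 812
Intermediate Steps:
K(h) = 5
d(X) = 8
w(V) = 5 + V² + 30*V (w(V) = (V² + 30*V) + 5 = 5 + V² + 30*V)
d(90) + w(-47) = 8 + (5 + (-47)² + 30*(-47)) = 8 + (5 + 2209 - 1410) = 8 + 804 = 812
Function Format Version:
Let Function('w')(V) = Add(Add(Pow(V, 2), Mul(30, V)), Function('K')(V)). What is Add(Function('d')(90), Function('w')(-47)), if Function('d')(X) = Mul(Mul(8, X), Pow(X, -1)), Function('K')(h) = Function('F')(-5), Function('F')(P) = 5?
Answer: 812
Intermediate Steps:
Function('K')(h) = 5
Function('d')(X) = 8
Function('w')(V) = Add(5, Pow(V, 2), Mul(30, V)) (Function('w')(V) = Add(Add(Pow(V, 2), Mul(30, V)), 5) = Add(5, Pow(V, 2), Mul(30, V)))
Add(Function('d')(90), Function('w')(-47)) = Add(8, Add(5, Pow(-47, 2), Mul(30, -47))) = Add(8, Add(5, 2209, -1410)) = Add(8, 804) = 812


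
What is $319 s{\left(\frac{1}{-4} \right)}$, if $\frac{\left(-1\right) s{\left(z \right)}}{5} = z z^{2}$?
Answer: $\frac{1595}{64} \approx 24.922$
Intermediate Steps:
$s{\left(z \right)} = - 5 z^{3}$ ($s{\left(z \right)} = - 5 z z^{2} = - 5 z^{3}$)
$319 s{\left(\frac{1}{-4} \right)} = 319 \left(- 5 \left(\frac{1}{-4}\right)^{3}\right) = 319 \left(- 5 \left(- \frac{1}{4}\right)^{3}\right) = 319 \left(\left(-5\right) \left(- \frac{1}{64}\right)\right) = 319 \cdot \frac{5}{64} = \frac{1595}{64}$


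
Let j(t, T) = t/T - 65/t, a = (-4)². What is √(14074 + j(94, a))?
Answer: 3*√55290518/188 ≈ 118.66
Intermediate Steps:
a = 16
j(t, T) = -65/t + t/T
√(14074 + j(94, a)) = √(14074 + (-65/94 + 94/16)) = √(14074 + (-65*1/94 + 94*(1/16))) = √(14074 + (-65/94 + 47/8)) = √(14074 + 1949/376) = √(5293773/376) = 3*√55290518/188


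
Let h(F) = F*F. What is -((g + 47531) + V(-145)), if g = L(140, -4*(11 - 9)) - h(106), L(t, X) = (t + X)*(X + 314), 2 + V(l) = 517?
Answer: -77202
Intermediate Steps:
h(F) = F²
V(l) = 515 (V(l) = -2 + 517 = 515)
L(t, X) = (314 + X)*(X + t) (L(t, X) = (X + t)*(314 + X) = (314 + X)*(X + t))
g = 29156 (g = ((-4*(11 - 9))² + 314*(-4*(11 - 9)) + 314*140 - 4*(11 - 9)*140) - 1*106² = ((-4*2)² + 314*(-4*2) + 43960 - 4*2*140) - 1*11236 = ((-8)² + 314*(-8) + 43960 - 8*140) - 11236 = (64 - 2512 + 43960 - 1120) - 11236 = 40392 - 11236 = 29156)
-((g + 47531) + V(-145)) = -((29156 + 47531) + 515) = -(76687 + 515) = -1*77202 = -77202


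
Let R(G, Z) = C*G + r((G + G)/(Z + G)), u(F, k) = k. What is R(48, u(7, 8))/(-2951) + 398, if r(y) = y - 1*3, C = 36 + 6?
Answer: 8207383/20657 ≈ 397.32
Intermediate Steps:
C = 42
r(y) = -3 + y (r(y) = y - 3 = -3 + y)
R(G, Z) = -3 + 42*G + 2*G/(G + Z) (R(G, Z) = 42*G + (-3 + (G + G)/(Z + G)) = 42*G + (-3 + (2*G)/(G + Z)) = 42*G + (-3 + 2*G/(G + Z)) = -3 + 42*G + 2*G/(G + Z))
R(48, u(7, 8))/(-2951) + 398 = ((2*48 + 3*(-1 + 14*48)*(48 + 8))/(48 + 8))/(-2951) + 398 = ((96 + 3*(-1 + 672)*56)/56)*(-1/2951) + 398 = ((96 + 3*671*56)/56)*(-1/2951) + 398 = ((96 + 112728)/56)*(-1/2951) + 398 = ((1/56)*112824)*(-1/2951) + 398 = (14103/7)*(-1/2951) + 398 = -14103/20657 + 398 = 8207383/20657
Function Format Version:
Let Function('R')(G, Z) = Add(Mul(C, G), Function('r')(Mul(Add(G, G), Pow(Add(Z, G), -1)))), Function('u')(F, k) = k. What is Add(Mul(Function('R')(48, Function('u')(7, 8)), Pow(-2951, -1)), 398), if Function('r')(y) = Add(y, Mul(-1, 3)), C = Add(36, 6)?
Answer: Rational(8207383, 20657) ≈ 397.32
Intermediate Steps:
C = 42
Function('r')(y) = Add(-3, y) (Function('r')(y) = Add(y, -3) = Add(-3, y))
Function('R')(G, Z) = Add(-3, Mul(42, G), Mul(2, G, Pow(Add(G, Z), -1))) (Function('R')(G, Z) = Add(Mul(42, G), Add(-3, Mul(Add(G, G), Pow(Add(Z, G), -1)))) = Add(Mul(42, G), Add(-3, Mul(Mul(2, G), Pow(Add(G, Z), -1)))) = Add(Mul(42, G), Add(-3, Mul(2, G, Pow(Add(G, Z), -1)))) = Add(-3, Mul(42, G), Mul(2, G, Pow(Add(G, Z), -1))))
Add(Mul(Function('R')(48, Function('u')(7, 8)), Pow(-2951, -1)), 398) = Add(Mul(Mul(Pow(Add(48, 8), -1), Add(Mul(2, 48), Mul(3, Add(-1, Mul(14, 48)), Add(48, 8)))), Pow(-2951, -1)), 398) = Add(Mul(Mul(Pow(56, -1), Add(96, Mul(3, Add(-1, 672), 56))), Rational(-1, 2951)), 398) = Add(Mul(Mul(Rational(1, 56), Add(96, Mul(3, 671, 56))), Rational(-1, 2951)), 398) = Add(Mul(Mul(Rational(1, 56), Add(96, 112728)), Rational(-1, 2951)), 398) = Add(Mul(Mul(Rational(1, 56), 112824), Rational(-1, 2951)), 398) = Add(Mul(Rational(14103, 7), Rational(-1, 2951)), 398) = Add(Rational(-14103, 20657), 398) = Rational(8207383, 20657)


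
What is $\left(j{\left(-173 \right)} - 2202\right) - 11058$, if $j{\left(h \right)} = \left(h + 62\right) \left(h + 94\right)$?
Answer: $-4491$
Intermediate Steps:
$j{\left(h \right)} = \left(62 + h\right) \left(94 + h\right)$
$\left(j{\left(-173 \right)} - 2202\right) - 11058 = \left(\left(5828 + \left(-173\right)^{2} + 156 \left(-173\right)\right) - 2202\right) - 11058 = \left(\left(5828 + 29929 - 26988\right) - 2202\right) - 11058 = \left(8769 - 2202\right) - 11058 = 6567 - 11058 = -4491$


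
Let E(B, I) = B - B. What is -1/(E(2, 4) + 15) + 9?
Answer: 134/15 ≈ 8.9333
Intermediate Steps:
E(B, I) = 0
-1/(E(2, 4) + 15) + 9 = -1/(0 + 15) + 9 = -1/15 + 9 = 134/15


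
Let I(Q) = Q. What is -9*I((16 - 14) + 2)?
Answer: -36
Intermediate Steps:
-9*I((16 - 14) + 2) = -9*((16 - 14) + 2) = -9*(2 + 2) = -9*4 = -36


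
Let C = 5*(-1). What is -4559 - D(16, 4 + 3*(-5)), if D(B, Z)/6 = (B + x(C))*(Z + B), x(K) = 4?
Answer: -5159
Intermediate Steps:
C = -5
D(B, Z) = 6*(4 + B)*(B + Z) (D(B, Z) = 6*((B + 4)*(Z + B)) = 6*((4 + B)*(B + Z)) = 6*(4 + B)*(B + Z))
-4559 - D(16, 4 + 3*(-5)) = -4559 - (6*16**2 + 24*16 + 24*(4 + 3*(-5)) + 6*16*(4 + 3*(-5))) = -4559 - (6*256 + 384 + 24*(4 - 15) + 6*16*(4 - 15)) = -4559 - (1536 + 384 + 24*(-11) + 6*16*(-11)) = -4559 - (1536 + 384 - 264 - 1056) = -4559 - 1*600 = -4559 - 600 = -5159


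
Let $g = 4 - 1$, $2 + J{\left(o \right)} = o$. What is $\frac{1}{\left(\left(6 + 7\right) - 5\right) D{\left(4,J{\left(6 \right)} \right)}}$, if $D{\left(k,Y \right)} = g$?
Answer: $\frac{1}{24} \approx 0.041667$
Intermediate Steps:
$J{\left(o \right)} = -2 + o$
$g = 3$ ($g = 4 - 1 = 3$)
$D{\left(k,Y \right)} = 3$
$\frac{1}{\left(\left(6 + 7\right) - 5\right) D{\left(4,J{\left(6 \right)} \right)}} = \frac{1}{\left(\left(6 + 7\right) - 5\right) 3} = \frac{1}{\left(13 - 5\right) 3} = \frac{1}{8 \cdot 3} = \frac{1}{24}$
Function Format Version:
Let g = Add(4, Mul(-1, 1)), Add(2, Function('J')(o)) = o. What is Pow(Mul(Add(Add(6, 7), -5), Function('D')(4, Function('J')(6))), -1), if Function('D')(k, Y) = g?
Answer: Rational(1, 24) ≈ 0.041667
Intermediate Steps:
Function('J')(o) = Add(-2, o)
g = 3 (g = Add(4, -1) = 3)
Function('D')(k, Y) = 3
Pow(Mul(Add(Add(6, 7), -5), Function('D')(4, Function('J')(6))), -1) = Pow(Mul(Add(Add(6, 7), -5), 3), -1) = Pow(Mul(Add(13, -5), 3), -1) = Pow(Mul(8, 3), -1) = Pow(24, -1) = Rational(1, 24)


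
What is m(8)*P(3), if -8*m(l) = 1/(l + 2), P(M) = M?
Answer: -3/80 ≈ -0.037500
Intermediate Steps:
m(l) = -1/(8*(2 + l)) (m(l) = -1/(8*(l + 2)) = -1/(8*(2 + l)))
m(8)*P(3) = -1/(16 + 8*8)*3 = -1/(16 + 64)*3 = -1/80*3 = -3/80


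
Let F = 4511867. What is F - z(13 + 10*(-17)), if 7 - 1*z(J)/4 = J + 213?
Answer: 4512063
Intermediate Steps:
z(J) = -824 - 4*J (z(J) = 28 - 4*(J + 213) = 28 - 4*(213 + J) = 28 + (-852 - 4*J) = -824 - 4*J)
F - z(13 + 10*(-17)) = 4511867 - (-824 - 4*(13 + 10*(-17))) = 4511867 - (-824 - 4*(13 - 170)) = 4511867 - (-824 - 4*(-157)) = 4511867 - (-824 + 628) = 4511867 - 1*(-196) = 4511867 + 196 = 4512063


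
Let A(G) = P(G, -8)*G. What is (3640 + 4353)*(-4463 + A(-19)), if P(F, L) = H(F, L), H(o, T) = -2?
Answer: -35369025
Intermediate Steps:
P(F, L) = -2
A(G) = -2*G
(3640 + 4353)*(-4463 + A(-19)) = (3640 + 4353)*(-4463 - 2*(-19)) = 7993*(-4463 + 38) = 7993*(-4425) = -35369025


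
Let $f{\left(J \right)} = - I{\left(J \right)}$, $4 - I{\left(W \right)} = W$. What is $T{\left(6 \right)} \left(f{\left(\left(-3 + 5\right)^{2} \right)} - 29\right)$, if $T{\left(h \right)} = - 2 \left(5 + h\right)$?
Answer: $638$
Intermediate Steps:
$I{\left(W \right)} = 4 - W$
$T{\left(h \right)} = -10 - 2 h$
$f{\left(J \right)} = -4 + J$ ($f{\left(J \right)} = - (4 - J) = -4 + J$)
$T{\left(6 \right)} \left(f{\left(\left(-3 + 5\right)^{2} \right)} - 29\right) = \left(-10 - 12\right) \left(\left(-4 + \left(-3 + 5\right)^{2}\right) - 29\right) = \left(-10 - 12\right) \left(\left(-4 + 2^{2}\right) - 29\right) = - 22 \left(\left(-4 + 4\right) - 29\right) = - 22 \left(0 - 29\right) = \left(-22\right) \left(-29\right) = 638$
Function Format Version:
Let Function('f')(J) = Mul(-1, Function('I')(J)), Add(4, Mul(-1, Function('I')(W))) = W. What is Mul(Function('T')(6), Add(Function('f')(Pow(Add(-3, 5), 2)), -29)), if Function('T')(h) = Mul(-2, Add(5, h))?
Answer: 638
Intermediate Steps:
Function('I')(W) = Add(4, Mul(-1, W))
Function('T')(h) = Add(-10, Mul(-2, h))
Function('f')(J) = Add(-4, J) (Function('f')(J) = Mul(-1, Add(4, Mul(-1, J))) = Add(-4, J))
Mul(Function('T')(6), Add(Function('f')(Pow(Add(-3, 5), 2)), -29)) = Mul(Add(-10, Mul(-2, 6)), Add(Add(-4, Pow(Add(-3, 5), 2)), -29)) = Mul(Add(-10, -12), Add(Add(-4, Pow(2, 2)), -29)) = Mul(-22, Add(Add(-4, 4), -29)) = Mul(-22, Add(0, -29)) = Mul(-22, -29) = 638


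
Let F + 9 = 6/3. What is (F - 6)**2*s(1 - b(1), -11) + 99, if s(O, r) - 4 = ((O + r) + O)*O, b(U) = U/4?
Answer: -3433/8 ≈ -429.13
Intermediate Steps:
b(U) = U/4 (b(U) = U*(1/4) = U/4)
s(O, r) = 4 + O*(r + 2*O) (s(O, r) = 4 + ((O + r) + O)*O = 4 + (r + 2*O)*O = 4 + O*(r + 2*O))
F = -7 (F = -9 + 6/3 = -9 + 6*(1/3) = -9 + 2 = -7)
(F - 6)**2*s(1 - b(1), -11) + 99 = (-7 - 6)**2*(4 + 2*(1 - 1/4)**2 + (1 - 1/4)*(-11)) + 99 = (-13)**2*(4 + 2*(1 - 1*1/4)**2 + (1 - 1*1/4)*(-11)) + 99 = 169*(4 + 2*(1 - 1/4)**2 + (1 - 1/4)*(-11)) + 99 = 169*(4 + 2*(3/4)**2 + (3/4)*(-11)) + 99 = 169*(4 + 2*(9/16) - 33/4) + 99 = 169*(4 + 9/8 - 33/4) + 99 = 169*(-25/8) + 99 = -4225/8 + 99 = -3433/8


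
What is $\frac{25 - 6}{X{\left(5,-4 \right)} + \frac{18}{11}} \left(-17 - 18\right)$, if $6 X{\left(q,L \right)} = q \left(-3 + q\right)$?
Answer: $- \frac{21945}{109} \approx -201.33$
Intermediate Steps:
$X{\left(q,L \right)} = \frac{q \left(-3 + q\right)}{6}$
$\frac{25 - 6}{X{\left(5,-4 \right)} + \frac{18}{11}} \left(-17 - 18\right) = \frac{25 - 6}{\frac{1}{6} \cdot 5 \left(-3 + 5\right) + \frac{18}{11}} \left(-17 - 18\right) = \frac{19}{\frac{1}{6} \cdot 5 \cdot 2 + 18 \cdot \frac{1}{11}} \left(-35\right) = \frac{19}{\frac{5}{3} + \frac{18}{11}} \left(-35\right) = \frac{19}{\frac{109}{33}} \left(-35\right) = 19 \cdot \frac{33}{109} \left(-35\right) = \frac{627}{109} \left(-35\right) = - \frac{21945}{109}$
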